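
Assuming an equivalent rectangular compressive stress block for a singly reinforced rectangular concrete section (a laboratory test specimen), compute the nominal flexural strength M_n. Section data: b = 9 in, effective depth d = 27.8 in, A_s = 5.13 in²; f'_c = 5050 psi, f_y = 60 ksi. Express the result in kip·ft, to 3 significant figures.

M_n ≈ 611 kip·ft

T = A_s f_y = 5.13 × 60 = 307.8 kips.
a = T/(0.85 f'_c b) = 307.8/(0.85 × 5.05 × 9) = 7.967 in.
M_n = T(d − a/2) = 307.8 × (27.8 − 3.9835) = 7330.7 kip·in = 7330.7/12 = 610.89 kip·ft.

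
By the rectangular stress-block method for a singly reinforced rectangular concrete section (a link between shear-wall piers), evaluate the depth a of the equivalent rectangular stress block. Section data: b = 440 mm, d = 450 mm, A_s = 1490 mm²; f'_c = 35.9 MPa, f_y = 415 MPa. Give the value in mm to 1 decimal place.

a ≈ 46.1 mm

T = A_s f_y = 1490 × 415 = 618350 N = 618.35 kN.
Setting C = 0.85 f'_c a b equal to T: a = 618350/(0.85 × 35.9 × 440) = 46.1 mm.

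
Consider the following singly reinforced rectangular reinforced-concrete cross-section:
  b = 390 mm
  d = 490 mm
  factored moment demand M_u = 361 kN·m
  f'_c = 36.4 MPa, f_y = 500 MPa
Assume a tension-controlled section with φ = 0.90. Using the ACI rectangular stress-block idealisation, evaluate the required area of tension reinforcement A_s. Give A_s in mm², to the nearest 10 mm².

M_n = M_u/φ = 361/0.90 = 401.111 kN·m.
With M_n = 0.85 f'_c a b (d − a/2), solve the quadratic for a:
a = d − √(d² − 2M_n/(0.85 f'_c b)) = 490 − √(490² − 2 × 401.111×10⁶/(0.85 × 36.4 × 390)) = 73.33 mm.
A_s = 0.85 f'_c a b / f_y = 0.85 × 36.4 × 73.33 × 390 / 500 = 1769.7 mm².

A_s ≈ 1770 mm²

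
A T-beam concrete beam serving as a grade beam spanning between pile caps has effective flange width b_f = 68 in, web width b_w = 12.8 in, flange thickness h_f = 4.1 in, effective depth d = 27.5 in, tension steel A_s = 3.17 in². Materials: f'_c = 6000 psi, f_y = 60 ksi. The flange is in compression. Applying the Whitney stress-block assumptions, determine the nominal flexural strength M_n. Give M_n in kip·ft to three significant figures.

Tension: T = A_s f_y = 3.17 × 60 = 190.2 kips.
Try a within the flange: a = T/(0.85 f'_c b_f) = 190.2/(0.85 × 6 × 68) = 0.548 in.
Since a = 0.548 ≤ h_f = 4.1 in, the stress block lies entirely in the flange; analyse as a rectangular beam of width b_f.
M_n = T(d − a/2) = 190.2 × (27.5 − 0.274) = 5178.4 kip·in.
M_n = 5178.4/12 = 431.53 kip·ft.

M_n ≈ 432 kip·ft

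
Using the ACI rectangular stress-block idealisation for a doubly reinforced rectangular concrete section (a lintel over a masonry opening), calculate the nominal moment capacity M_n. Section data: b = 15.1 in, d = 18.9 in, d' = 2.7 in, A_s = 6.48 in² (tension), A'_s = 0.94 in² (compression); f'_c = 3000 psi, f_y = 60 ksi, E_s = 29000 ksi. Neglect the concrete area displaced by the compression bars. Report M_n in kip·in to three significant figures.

M_n ≈ 5760 kip·in

Assume both steels yield.
a = (A_s − A'_s) f_y/(0.85 f'_c b) = (6.48 − 0.94) × 60/(0.85 × 3 × 15.1) = 8.633 in.
c = a/β₁ = 8.633/0.85 = 10.156 in; ε'_s = 0.003(c − d')/c = 0.0022 ≥ ε_y = 0.0021, so the compression steel yields.
M_n = (A_s − A'_s) f_y (d − a/2) + A'_s f_y (d − d') = 332.4 × (18.9 − 4.3165) + 56.4 × (18.9 − 2.7) = 4847.6 + 913.7 = 5761.3 kip·in.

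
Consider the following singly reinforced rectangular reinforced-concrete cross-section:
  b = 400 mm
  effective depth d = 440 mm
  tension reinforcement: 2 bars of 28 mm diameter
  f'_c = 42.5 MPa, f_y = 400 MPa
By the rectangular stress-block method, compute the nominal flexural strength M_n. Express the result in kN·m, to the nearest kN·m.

M_n ≈ 208 kN·m

A_s = 2 × 616 = 1232 mm².
T = A_s f_y = 1232 × 400 = 492800 N = 492.8 kN.
From C = T: a = T/(0.85 f'_c b) = 492800/(0.85 × 42.5 × 400) = 34.10 mm.
M_n = T(d − a/2) = 492.8 kN × (440 − 17.05) mm = 208.43 kN·m.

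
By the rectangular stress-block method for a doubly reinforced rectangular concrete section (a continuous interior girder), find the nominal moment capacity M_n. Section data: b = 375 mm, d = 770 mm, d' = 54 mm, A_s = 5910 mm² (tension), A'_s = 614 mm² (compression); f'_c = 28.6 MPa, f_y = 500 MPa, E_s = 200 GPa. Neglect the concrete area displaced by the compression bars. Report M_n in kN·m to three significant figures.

M_n ≈ 1870 kN·m

Assume both tension and compression steel yield.
Net tension couple steel: A_s − A'_s = 5296 mm².
a = (A_s − A'_s) f_y / (0.85 f'_c b) = 2648000/(0.85 × 28.6 × 375) = 290.47 mm.
c = a/β₁ = 290.47/0.846 = 343.35 mm; ε'_s = 0.003(c − d')/c = 0.0025 ≥ f_y/E_s = 0.0025, so compression steel does yield.
M_n = (A_s − A'_s) f_y (d − a/2) + A'_s f_y (d − d') = [2648000 × (770 − 145.235) + 307000 × (770 − 54)] × 10⁻⁶ = 1654.38 + 219.81 = 1874.19 kN·m.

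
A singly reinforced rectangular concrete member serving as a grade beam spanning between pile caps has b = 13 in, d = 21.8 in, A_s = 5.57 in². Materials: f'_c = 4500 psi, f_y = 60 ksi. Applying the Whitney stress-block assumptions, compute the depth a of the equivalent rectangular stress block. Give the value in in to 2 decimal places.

a ≈ 6.72 in

T = A_s f_y = 5.57 × 60 = 334.2 kips.
a = T/(0.85 f'_c b) = 334.2/(0.85 × 4.5 × 13) = 6.72 in.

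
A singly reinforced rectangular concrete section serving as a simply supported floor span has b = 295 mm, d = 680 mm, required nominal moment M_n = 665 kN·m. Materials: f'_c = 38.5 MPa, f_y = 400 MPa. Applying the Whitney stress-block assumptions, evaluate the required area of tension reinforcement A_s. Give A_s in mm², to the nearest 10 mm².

With M_n = 0.85 f'_c a b (d − a/2), solve the quadratic for a:
a = d − √(d² − 2M_n/(0.85 f'_c b)) = 680 − √(680² − 2 × 665×10⁶/(0.85 × 38.5 × 295)) = 110.24 mm.
A_s = 0.85 f'_c a b / f_y = 0.85 × 38.5 × 110.24 × 295 / 400 = 2660.6 mm².

A_s ≈ 2660 mm²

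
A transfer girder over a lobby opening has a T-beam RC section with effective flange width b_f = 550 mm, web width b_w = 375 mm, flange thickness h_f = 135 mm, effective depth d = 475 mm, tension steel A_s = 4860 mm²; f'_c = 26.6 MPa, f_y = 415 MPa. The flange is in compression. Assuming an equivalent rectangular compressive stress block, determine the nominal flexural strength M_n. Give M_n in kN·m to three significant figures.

Tension: T = A_s f_y = 4860 × 415 = 2016900 N.
Try a within the flange: a = T/(0.85 f'_c b_f) = 2016900/(0.85 × 26.6 × 550) = 162.19 mm.
a = 162.19 > h_f = 135 mm: the block extends into the web. Split into flange-overhang and web parts.
C_f = 0.85 f'_c (b_f − b_w) h_f = 0.85 × 26.6 × (550 − 375) × 135 = 534161 N.
Remaining web compression depth: a_w = (T − C_f)/(0.85 f'_c b_w) = (2016900 − 534161)/(0.85 × 26.6 × 375) = 174.88 mm.
M_n = C_f(d − h_f/2) + (T − C_f)(d − a_w/2) = 534161 × (475 − 67.5) + 1482739 × (475 − 87.44) = 217.67 + 574.65 = 792.32 × 10⁶ N·mm.
M_n = 792.32 kN·m.

M_n ≈ 792 kN·m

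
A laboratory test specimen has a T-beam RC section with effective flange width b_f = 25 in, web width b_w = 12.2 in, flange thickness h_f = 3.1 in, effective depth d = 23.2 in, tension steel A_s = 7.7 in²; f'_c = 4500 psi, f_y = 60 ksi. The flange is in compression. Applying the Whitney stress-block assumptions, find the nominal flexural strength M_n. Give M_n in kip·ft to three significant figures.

Tension: T = A_s f_y = 7.7 × 60 = 462 kips.
Try a within the flange: a = T/(0.85 f'_c b_f) = 462/(0.85 × 4.5 × 25) = 4.831 in.
a = 4.831 > h_f = 3.1 in: the block extends into the web. Split into flange-overhang and web parts.
C_f = 0.85 f'_c (b_f − b_w) h_f = 0.85 × 4.5 × (25 − 12.2) × 3.1 = 151.8 kips.
Remaining web compression depth: a_w = (T − C_f)/(0.85 f'_c b_w) = (462 − 151.8)/(0.85 × 4.5 × 12.2) = 6.647 in.
M_n = C_f(d − h_f/2) + (T − C_f)(d − a_w/2) = 151.8 × (23.2 − 1.55) + 310.2 × (23.2 − 3.3235) = 3286.5 + 6165.7 = 9452.2 kip·in.
M_n = 9452.2/12 = 787.68 kip·ft.

M_n ≈ 788 kip·ft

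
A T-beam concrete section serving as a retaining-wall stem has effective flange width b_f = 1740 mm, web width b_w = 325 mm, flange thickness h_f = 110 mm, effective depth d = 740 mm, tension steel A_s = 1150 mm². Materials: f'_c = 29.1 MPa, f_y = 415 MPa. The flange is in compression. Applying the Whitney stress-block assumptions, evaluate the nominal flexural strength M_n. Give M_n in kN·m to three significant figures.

Tension: T = A_s f_y = 1150 × 415 = 477250 N.
Try a within the flange: a = T/(0.85 f'_c b_f) = 477250/(0.85 × 29.1 × 1740) = 11.09 mm.
Since a = 11.09 ≤ h_f = 110 mm, the stress block lies entirely in the flange; analyse as a rectangular beam of width b_f.
M_n = T(d − a/2) = 477250 × (740 − 5.545) = 350.52 × 10⁶ N·mm.
M_n = 350.52 kN·m.

M_n ≈ 351 kN·m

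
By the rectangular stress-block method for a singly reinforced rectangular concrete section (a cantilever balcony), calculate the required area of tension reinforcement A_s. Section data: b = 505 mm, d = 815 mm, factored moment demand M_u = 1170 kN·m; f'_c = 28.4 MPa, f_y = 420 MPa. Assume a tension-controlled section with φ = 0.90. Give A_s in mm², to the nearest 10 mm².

M_n = M_u/φ = 1170/0.90 = 1300 kN·m.
With M_n = 0.85 f'_c a b (d − a/2), solve the quadratic for a:
a = d − √(d² − 2M_n/(0.85 f'_c b)) = 815 − √(815² − 2 × 1300×10⁶/(0.85 × 28.4 × 505)) = 143.47 mm.
A_s = 0.85 f'_c a b / f_y = 0.85 × 28.4 × 143.47 × 505 / 420 = 4164.3 mm².

A_s ≈ 4160 mm²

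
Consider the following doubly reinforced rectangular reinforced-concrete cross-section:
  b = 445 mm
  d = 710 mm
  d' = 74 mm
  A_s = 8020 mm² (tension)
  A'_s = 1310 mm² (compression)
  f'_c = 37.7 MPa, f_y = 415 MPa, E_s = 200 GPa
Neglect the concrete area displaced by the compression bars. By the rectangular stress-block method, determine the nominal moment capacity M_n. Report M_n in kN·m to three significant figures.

M_n ≈ 2050 kN·m

Assume both tension and compression steel yield.
Net tension couple steel: A_s − A'_s = 6710 mm².
a = (A_s − A'_s) f_y / (0.85 f'_c b) = 2784650/(0.85 × 37.7 × 445) = 195.28 mm.
c = a/β₁ = 195.28/0.781 = 250.04 mm; ε'_s = 0.003(c − d')/c = 0.0021 ≥ f_y/E_s = 0.0021, so compression steel does yield.
M_n = (A_s − A'_s) f_y (d − a/2) + A'_s f_y (d − d') = [2784650 × (710 − 97.64) + 543650 × (710 − 74)] × 10⁻⁶ = 1705.21 + 345.76 = 2050.97 kN·m.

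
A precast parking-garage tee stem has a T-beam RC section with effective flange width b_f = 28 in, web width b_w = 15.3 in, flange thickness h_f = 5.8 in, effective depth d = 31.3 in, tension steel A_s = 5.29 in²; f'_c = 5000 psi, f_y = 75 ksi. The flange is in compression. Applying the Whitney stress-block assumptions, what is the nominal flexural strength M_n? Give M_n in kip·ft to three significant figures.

M_n ≈ 980 kip·ft

Tension: T = A_s f_y = 5.29 × 75 = 396.75 kips.
Try a within the flange: a = T/(0.85 f'_c b_f) = 396.75/(0.85 × 5 × 28) = 3.334 in.
Since a = 3.334 ≤ h_f = 5.8 in, the stress block lies entirely in the flange; analyse as a rectangular beam of width b_f.
M_n = T(d − a/2) = 396.75 × (31.3 − 1.667) = 11756.9 kip·in.
M_n = 11756.9/12 = 979.74 kip·ft.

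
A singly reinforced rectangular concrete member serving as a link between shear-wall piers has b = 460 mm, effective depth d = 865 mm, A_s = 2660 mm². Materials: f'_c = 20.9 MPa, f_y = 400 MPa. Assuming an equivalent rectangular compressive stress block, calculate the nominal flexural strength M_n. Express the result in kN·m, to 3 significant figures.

T = A_s f_y = 2660 × 400 = 1064000 N = 1064 kN.
From C = T: a = T/(0.85 f'_c b) = 1064000/(0.85 × 20.9 × 460) = 130.20 mm.
M_n = T(d − a/2) = 1064 kN × (865 − 65.1) mm = 851.09 kN·m.

M_n ≈ 851 kN·m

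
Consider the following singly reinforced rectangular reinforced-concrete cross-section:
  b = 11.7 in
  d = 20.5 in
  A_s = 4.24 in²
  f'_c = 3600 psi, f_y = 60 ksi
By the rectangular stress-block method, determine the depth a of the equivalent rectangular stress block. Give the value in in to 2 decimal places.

a ≈ 7.11 in

T = A_s f_y = 4.24 × 60 = 254.4 kips.
a = T/(0.85 f'_c b) = 254.4/(0.85 × 3.6 × 11.7) = 7.11 in.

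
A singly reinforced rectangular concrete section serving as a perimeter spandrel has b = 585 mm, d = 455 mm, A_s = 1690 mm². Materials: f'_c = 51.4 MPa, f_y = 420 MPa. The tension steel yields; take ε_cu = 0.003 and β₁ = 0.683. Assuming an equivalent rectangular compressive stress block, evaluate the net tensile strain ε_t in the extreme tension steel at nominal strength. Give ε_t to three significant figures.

a = A_s f_y/(0.85 f'_c b) = 27.77 mm.
β₁ = 0.683, so c = a/β₁ = 27.77/0.683 = 40.66 mm.
From the linear strain diagram with ε_cu = 0.003: ε_t = 0.003 (d − c)/c = 0.003 × (455 − 40.66)/40.66 = 0.0306.
Since ε_t ≥ 0.005, the section is tension-controlled.

ε_t ≈ 0.0306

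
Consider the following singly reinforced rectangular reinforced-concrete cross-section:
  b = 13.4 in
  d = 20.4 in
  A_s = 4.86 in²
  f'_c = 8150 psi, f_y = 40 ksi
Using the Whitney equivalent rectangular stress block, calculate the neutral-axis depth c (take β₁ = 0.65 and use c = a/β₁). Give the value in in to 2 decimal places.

c ≈ 3.22 in

T = A_s f_y = 4.86 × 40 = 194.4 kips.
a = T/(0.85 f'_c b) = 194.4/(0.85 × 8.15 × 13.4) = 2.0942 in.
With β₁ = 0.65, c = a/β₁ = 2.0942/0.65 = 3.22 in.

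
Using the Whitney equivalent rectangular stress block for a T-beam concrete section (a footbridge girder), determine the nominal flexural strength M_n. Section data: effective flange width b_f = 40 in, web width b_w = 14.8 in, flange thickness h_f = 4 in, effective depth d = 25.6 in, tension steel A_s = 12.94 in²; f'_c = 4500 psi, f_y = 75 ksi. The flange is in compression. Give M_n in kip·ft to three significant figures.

M_n ≈ 1750 kip·ft

Tension: T = A_s f_y = 12.94 × 75 = 970.5 kips.
Try a within the flange: a = T/(0.85 f'_c b_f) = 970.5/(0.85 × 4.5 × 40) = 6.343 in.
a = 6.343 > h_f = 4 in: the block extends into the web. Split into flange-overhang and web parts.
C_f = 0.85 f'_c (b_f − b_w) h_f = 0.85 × 4.5 × (40 − 14.8) × 4 = 385.6 kips.
Remaining web compression depth: a_w = (T − C_f)/(0.85 f'_c b_w) = (970.5 − 385.6)/(0.85 × 4.5 × 14.8) = 10.332 in.
M_n = C_f(d − h_f/2) + (T − C_f)(d − a_w/2) = 385.6 × (25.6 − 2) + 584.9 × (25.6 − 5.166) = 9100.2 + 11951.8 = 21052.0 kip·in.
M_n = 21052.0/12 = 1754.33 kip·ft.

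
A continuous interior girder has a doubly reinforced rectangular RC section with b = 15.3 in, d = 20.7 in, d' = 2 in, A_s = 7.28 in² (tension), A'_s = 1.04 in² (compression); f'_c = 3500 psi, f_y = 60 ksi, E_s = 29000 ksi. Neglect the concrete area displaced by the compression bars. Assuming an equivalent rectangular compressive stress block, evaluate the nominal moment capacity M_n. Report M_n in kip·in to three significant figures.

Assume both steels yield.
a = (A_s − A'_s) f_y/(0.85 f'_c b) = (7.28 − 1.04) × 60/(0.85 × 3.5 × 15.3) = 8.225 in.
c = a/β₁ = 8.225/0.85 = 9.676 in; ε'_s = 0.003(c − d')/c = 0.0024 ≥ ε_y = 0.0021, so the compression steel yields.
M_n = (A_s − A'_s) f_y (d − a/2) + A'_s f_y (d − d') = 374.4 × (20.7 − 4.1125) + 62.4 × (20.7 − 2) = 6210.4 + 1166.9 = 7377.3 kip·in.

M_n ≈ 7380 kip·in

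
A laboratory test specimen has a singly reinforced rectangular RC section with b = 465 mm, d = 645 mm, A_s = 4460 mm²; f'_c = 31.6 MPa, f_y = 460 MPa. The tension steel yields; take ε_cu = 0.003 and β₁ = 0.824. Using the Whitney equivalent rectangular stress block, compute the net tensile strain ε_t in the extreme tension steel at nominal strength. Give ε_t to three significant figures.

ε_t ≈ 0.00671

a = A_s f_y/(0.85 f'_c b) = 164.26 mm.
β₁ = 0.824, so c = a/β₁ = 164.26/0.824 = 199.34 mm.
From the linear strain diagram with ε_cu = 0.003: ε_t = 0.003 (d − c)/c = 0.003 × (645 − 199.34)/199.34 = 0.00671.
Since ε_t ≥ 0.005, the section is tension-controlled.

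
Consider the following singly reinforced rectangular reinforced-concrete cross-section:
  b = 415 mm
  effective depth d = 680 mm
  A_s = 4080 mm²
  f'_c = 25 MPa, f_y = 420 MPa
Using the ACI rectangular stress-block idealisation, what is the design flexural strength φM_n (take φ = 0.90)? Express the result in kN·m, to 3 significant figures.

T = A_s f_y = 4080 × 420 = 1713600 N = 1713.6 kN.
From C = T: a = T/(0.85 f'_c b) = 1713600/(0.85 × 25 × 415) = 194.31 mm.
M_n = T(d − a/2) = 1713.6 kN × (680 − 97.155) mm = 998.76 kN·m.
φM_n = 0.90 × 998.76 = 898.88 kN·m.

φM_n ≈ 899 kN·m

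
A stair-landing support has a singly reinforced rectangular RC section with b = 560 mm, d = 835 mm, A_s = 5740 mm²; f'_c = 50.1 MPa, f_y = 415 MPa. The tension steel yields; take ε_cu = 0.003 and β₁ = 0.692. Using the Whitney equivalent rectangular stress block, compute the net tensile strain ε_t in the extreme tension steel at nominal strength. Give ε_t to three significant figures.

ε_t ≈ 0.0144

a = A_s f_y/(0.85 f'_c b) = 99.89 mm.
β₁ = 0.692, so c = a/β₁ = 99.89/0.692 = 144.35 mm.
From the linear strain diagram with ε_cu = 0.003: ε_t = 0.003 (d − c)/c = 0.003 × (835 − 144.35)/144.35 = 0.0144.
Since ε_t ≥ 0.005, the section is tension-controlled.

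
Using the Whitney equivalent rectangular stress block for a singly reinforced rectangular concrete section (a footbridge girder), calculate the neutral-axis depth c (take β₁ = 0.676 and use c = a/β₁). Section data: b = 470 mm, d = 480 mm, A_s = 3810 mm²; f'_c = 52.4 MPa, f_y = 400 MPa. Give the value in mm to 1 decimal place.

T = A_s f_y = 3810 × 400 = 1524000 N = 1524 kN.
Setting C = 0.85 f'_c a b equal to T: a = 1524000/(0.85 × 52.4 × 470) = 72.801 mm.
With β₁ = 0.676, c = a/β₁ = 72.801/0.676 = 107.7 mm.

c ≈ 107.7 mm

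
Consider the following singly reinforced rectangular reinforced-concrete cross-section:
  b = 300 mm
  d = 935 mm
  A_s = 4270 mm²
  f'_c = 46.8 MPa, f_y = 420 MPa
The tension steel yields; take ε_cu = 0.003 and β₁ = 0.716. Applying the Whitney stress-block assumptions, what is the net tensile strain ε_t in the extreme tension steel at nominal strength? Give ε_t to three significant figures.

a = A_s f_y/(0.85 f'_c b) = 150.28 mm.
β₁ = 0.716, so c = a/β₁ = 150.28/0.716 = 209.89 mm.
From the linear strain diagram with ε_cu = 0.003: ε_t = 0.003 (d − c)/c = 0.003 × (935 − 209.89)/209.89 = 0.0104.
Since ε_t ≥ 0.005, the section is tension-controlled.

ε_t ≈ 0.0104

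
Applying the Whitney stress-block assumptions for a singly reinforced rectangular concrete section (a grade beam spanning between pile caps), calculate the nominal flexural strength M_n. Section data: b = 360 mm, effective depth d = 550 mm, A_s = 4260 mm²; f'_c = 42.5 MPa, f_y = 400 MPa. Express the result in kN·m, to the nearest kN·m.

T = A_s f_y = 4260 × 400 = 1704000 N = 1704 kN.
From C = T: a = T/(0.85 f'_c b) = 1704000/(0.85 × 42.5 × 360) = 131.03 mm.
M_n = T(d − a/2) = 1704 kN × (550 − 65.515) mm = 825.56 kN·m.

M_n ≈ 826 kN·m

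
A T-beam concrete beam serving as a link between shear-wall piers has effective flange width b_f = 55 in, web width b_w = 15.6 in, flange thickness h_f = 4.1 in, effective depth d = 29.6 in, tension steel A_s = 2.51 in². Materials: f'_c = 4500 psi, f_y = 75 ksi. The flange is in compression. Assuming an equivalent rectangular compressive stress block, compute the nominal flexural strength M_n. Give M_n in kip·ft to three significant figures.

Tension: T = A_s f_y = 2.51 × 75 = 188.25 kips.
Try a within the flange: a = T/(0.85 f'_c b_f) = 188.25/(0.85 × 4.5 × 55) = 0.895 in.
Since a = 0.895 ≤ h_f = 4.1 in, the stress block lies entirely in the flange; analyse as a rectangular beam of width b_f.
M_n = T(d − a/2) = 188.25 × (29.6 − 0.4475) = 5488.0 kip·in.
M_n = 5488.0/12 = 457.33 kip·ft.

M_n ≈ 457 kip·ft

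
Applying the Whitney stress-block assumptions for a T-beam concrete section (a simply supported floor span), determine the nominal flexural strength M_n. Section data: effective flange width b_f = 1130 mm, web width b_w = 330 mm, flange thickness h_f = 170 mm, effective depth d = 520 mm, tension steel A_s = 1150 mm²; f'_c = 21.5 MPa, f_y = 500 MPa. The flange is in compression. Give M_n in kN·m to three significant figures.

Tension: T = A_s f_y = 1150 × 500 = 575000 N.
Try a within the flange: a = T/(0.85 f'_c b_f) = 575000/(0.85 × 21.5 × 1130) = 27.84 mm.
Since a = 27.84 ≤ h_f = 170 mm, the stress block lies entirely in the flange; analyse as a rectangular beam of width b_f.
M_n = T(d − a/2) = 575000 × (520 − 13.92) = 291.00 × 10⁶ N·mm.
M_n = 291.00 kN·m.

M_n ≈ 291 kN·m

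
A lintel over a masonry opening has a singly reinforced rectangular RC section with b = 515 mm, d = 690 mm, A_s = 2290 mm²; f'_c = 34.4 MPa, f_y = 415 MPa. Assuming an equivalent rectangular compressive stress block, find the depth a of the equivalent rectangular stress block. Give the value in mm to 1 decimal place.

T = A_s f_y = 2290 × 415 = 950350 N = 950.35 kN.
Setting C = 0.85 f'_c a b equal to T: a = 950350/(0.85 × 34.4 × 515) = 63.1 mm.

a ≈ 63.1 mm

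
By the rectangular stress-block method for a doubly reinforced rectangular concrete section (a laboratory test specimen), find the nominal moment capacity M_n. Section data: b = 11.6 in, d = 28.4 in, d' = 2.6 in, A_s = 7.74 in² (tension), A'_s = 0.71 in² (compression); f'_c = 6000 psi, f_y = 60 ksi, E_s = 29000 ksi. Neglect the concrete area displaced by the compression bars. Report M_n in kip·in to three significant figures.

M_n ≈ 11600 kip·in

Assume both steels yield.
a = (A_s − A'_s) f_y/(0.85 f'_c b) = (7.74 − 0.71) × 60/(0.85 × 6 × 11.6) = 7.130 in.
c = a/β₁ = 7.130/0.75 = 9.507 in; ε'_s = 0.003(c − d')/c = 0.0022 ≥ ε_y = 0.0021, so the compression steel yields.
M_n = (A_s − A'_s) f_y (d − a/2) + A'_s f_y (d − d') = 421.8 × (28.4 − 3.565) + 42.6 × (28.4 − 2.6) = 10475.4 + 1099.1 = 11574.5 kip·in.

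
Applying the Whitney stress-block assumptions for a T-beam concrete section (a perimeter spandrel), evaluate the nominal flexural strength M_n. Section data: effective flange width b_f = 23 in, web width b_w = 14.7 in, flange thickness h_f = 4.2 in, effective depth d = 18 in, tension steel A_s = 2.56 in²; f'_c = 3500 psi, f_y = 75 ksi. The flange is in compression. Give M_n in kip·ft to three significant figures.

M_n ≈ 266 kip·ft

Tension: T = A_s f_y = 2.56 × 75 = 192 kips.
Try a within the flange: a = T/(0.85 f'_c b_f) = 192/(0.85 × 3.5 × 23) = 2.806 in.
Since a = 2.806 ≤ h_f = 4.2 in, the stress block lies entirely in the flange; analyse as a rectangular beam of width b_f.
M_n = T(d − a/2) = 192 × (18 − 1.403) = 3186.6 kip·in.
M_n = 3186.6/12 = 265.55 kip·ft.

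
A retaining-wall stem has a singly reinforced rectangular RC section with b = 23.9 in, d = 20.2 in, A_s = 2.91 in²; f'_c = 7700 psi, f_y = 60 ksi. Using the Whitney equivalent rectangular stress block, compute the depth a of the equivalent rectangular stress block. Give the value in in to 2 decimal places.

T = A_s f_y = 2.91 × 60 = 174.6 kips.
a = T/(0.85 f'_c b) = 174.6/(0.85 × 7.7 × 23.9) = 1.12 in.

a ≈ 1.12 in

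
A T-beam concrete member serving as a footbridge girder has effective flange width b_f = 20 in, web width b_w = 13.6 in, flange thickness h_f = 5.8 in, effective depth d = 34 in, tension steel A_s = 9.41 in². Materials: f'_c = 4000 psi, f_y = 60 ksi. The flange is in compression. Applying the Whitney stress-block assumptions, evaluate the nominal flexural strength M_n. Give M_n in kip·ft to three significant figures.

M_n ≈ 1400 kip·ft

Tension: T = A_s f_y = 9.41 × 60 = 564.6 kips.
Try a within the flange: a = T/(0.85 f'_c b_f) = 564.6/(0.85 × 4 × 20) = 8.303 in.
a = 8.303 > h_f = 5.8 in: the block extends into the web. Split into flange-overhang and web parts.
C_f = 0.85 f'_c (b_f − b_w) h_f = 0.85 × 4 × (20 − 13.6) × 5.8 = 126.2 kips.
Remaining web compression depth: a_w = (T − C_f)/(0.85 f'_c b_w) = (564.6 − 126.2)/(0.85 × 4 × 13.6) = 9.481 in.
M_n = C_f(d − h_f/2) + (T − C_f)(d − a_w/2) = 126.2 × (34 − 2.9) + 438.4 × (34 − 4.7405) = 3924.8 + 12827.4 = 16752.2 kip·in.
M_n = 16752.2/12 = 1396.02 kip·ft.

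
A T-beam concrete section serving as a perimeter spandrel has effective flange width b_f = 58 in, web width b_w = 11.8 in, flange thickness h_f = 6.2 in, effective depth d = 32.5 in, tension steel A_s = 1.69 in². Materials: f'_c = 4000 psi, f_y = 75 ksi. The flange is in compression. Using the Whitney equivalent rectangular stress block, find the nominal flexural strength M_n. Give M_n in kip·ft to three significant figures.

M_n ≈ 340 kip·ft

Tension: T = A_s f_y = 1.69 × 75 = 126.75 kips.
Try a within the flange: a = T/(0.85 f'_c b_f) = 126.75/(0.85 × 4 × 58) = 0.643 in.
Since a = 0.643 ≤ h_f = 6.2 in, the stress block lies entirely in the flange; analyse as a rectangular beam of width b_f.
M_n = T(d − a/2) = 126.75 × (32.5 − 0.3215) = 4078.6 kip·in.
M_n = 4078.6/12 = 339.88 kip·ft.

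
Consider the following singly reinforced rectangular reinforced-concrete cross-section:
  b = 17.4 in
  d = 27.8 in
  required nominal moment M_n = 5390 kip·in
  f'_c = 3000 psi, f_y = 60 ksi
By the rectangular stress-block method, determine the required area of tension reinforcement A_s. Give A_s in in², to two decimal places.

A_s ≈ 3.54 in²

From M_n = 0.85 f'_c a b (d − a/2):
a = d − √(d² − 2M_n/(0.85 f'_c b)) = 27.8 − √(27.8² − 2 × 5390/(0.85 × 3 × 17.4)) = 4.781 in.
A_s = 0.85 f'_c a b / f_y = 0.85 × 3 × 4.781 × 17.4 / 60 = 3.536 in².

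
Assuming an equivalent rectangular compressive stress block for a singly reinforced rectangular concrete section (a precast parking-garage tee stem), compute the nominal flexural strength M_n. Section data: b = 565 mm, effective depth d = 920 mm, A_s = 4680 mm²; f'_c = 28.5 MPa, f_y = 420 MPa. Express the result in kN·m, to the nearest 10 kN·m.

M_n ≈ 1670 kN·m

T = A_s f_y = 4680 × 420 = 1965600 N = 1965.6 kN.
From C = T: a = T/(0.85 f'_c b) = 1965600/(0.85 × 28.5 × 565) = 143.61 mm.
M_n = T(d − a/2) = 1965.6 kN × (920 − 71.805) mm = 1667.21 kN·m.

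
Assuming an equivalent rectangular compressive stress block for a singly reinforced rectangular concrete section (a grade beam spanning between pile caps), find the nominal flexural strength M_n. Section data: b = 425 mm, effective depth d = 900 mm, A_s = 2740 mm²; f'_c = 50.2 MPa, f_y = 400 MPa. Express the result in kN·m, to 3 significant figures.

M_n ≈ 953 kN·m

T = A_s f_y = 2740 × 400 = 1096000 N = 1096 kN.
From C = T: a = T/(0.85 f'_c b) = 1096000/(0.85 × 50.2 × 425) = 60.44 mm.
M_n = T(d − a/2) = 1096 kN × (900 − 30.22) mm = 953.28 kN·m.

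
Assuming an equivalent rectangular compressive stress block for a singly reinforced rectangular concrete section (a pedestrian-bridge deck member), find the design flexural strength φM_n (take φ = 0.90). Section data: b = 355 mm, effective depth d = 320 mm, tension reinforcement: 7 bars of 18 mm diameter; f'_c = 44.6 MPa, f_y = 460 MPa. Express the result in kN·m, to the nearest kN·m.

A_s = 7 × 254 = 1778 mm².
T = A_s f_y = 1778 × 460 = 817880 N = 817.88 kN.
From C = T: a = T/(0.85 f'_c b) = 817880/(0.85 × 44.6 × 355) = 60.77 mm.
M_n = T(d − a/2) = 817.88 kN × (320 − 30.385) mm = 236.87 kN·m.
φM_n = 0.90 × 236.87 = 213.18 kN·m.

φM_n ≈ 213 kN·m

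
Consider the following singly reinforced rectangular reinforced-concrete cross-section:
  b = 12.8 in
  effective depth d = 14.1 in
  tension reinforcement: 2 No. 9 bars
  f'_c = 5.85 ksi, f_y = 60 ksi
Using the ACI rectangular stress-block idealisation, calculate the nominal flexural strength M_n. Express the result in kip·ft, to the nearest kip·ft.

A_s = 2 × 1 = 2 in².
T = A_s f_y = 2 × 60 = 120 kips.
a = T/(0.85 f'_c b) = 120/(0.85 × 5.85 × 12.8) = 1.885 in.
M_n = T(d − a/2) = 120 × (14.1 − 0.9425) = 1578.9 kip·in = 1578.9/12 = 131.58 kip·ft.

M_n ≈ 132 kip·ft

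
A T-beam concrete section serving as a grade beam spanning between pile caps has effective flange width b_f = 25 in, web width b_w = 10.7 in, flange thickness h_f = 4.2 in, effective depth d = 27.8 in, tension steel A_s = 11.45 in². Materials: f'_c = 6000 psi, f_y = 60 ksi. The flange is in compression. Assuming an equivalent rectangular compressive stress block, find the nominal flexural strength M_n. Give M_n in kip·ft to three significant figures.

Tension: T = A_s f_y = 11.45 × 60 = 687 kips.
Try a within the flange: a = T/(0.85 f'_c b_f) = 687/(0.85 × 6 × 25) = 5.388 in.
a = 5.388 > h_f = 4.2 in: the block extends into the web. Split into flange-overhang and web parts.
C_f = 0.85 f'_c (b_f − b_w) h_f = 0.85 × 6 × (25 − 10.7) × 4.2 = 306.3 kips.
Remaining web compression depth: a_w = (T − C_f)/(0.85 f'_c b_w) = (687 − 306.3)/(0.85 × 6 × 10.7) = 6.976 in.
M_n = C_f(d − h_f/2) + (T − C_f)(d − a_w/2) = 306.3 × (27.8 − 2.1) + 380.7 × (27.8 − 3.488) = 7871.9 + 9255.6 = 17127.5 kip·in.
M_n = 17127.5/12 = 1427.29 kip·ft.

M_n ≈ 1430 kip·ft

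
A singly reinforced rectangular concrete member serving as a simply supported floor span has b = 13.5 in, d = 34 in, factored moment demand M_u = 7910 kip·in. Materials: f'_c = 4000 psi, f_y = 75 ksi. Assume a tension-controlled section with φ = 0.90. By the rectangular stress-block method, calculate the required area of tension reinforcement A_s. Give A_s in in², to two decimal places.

A_s ≈ 3.79 in²

M_n = M_u/φ = 7910/0.90 = 8788.89 kip·in.
From M_n = 0.85 f'_c a b (d − a/2):
a = d − √(d² − 2M_n/(0.85 f'_c b)) = 34 − √(34² − 2 × 8788.89/(0.85 × 4 × 13.5)) = 6.196 in.
A_s = 0.85 f'_c a b / f_y = 0.85 × 4 × 6.196 × 13.5 / 75 = 3.792 in².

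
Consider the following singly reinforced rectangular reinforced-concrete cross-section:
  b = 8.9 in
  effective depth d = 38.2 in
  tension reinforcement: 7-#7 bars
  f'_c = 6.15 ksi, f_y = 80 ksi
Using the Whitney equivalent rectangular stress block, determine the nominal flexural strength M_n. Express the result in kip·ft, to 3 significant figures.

A_s = 7 × 0.6 = 4.2 in².
T = A_s f_y = 4.2 × 80 = 336 kips.
a = T/(0.85 f'_c b) = 336/(0.85 × 6.15 × 8.9) = 7.222 in.
M_n = T(d − a/2) = 336 × (38.2 − 3.611) = 11621.9 kip·in = 11621.9/12 = 968.49 kip·ft.

M_n ≈ 968 kip·ft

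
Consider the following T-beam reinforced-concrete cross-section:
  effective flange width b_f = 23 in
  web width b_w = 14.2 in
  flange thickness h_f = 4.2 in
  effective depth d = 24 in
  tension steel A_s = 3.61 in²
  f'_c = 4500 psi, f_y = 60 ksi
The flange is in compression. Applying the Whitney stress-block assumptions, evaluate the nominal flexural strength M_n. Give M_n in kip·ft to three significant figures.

M_n ≈ 411 kip·ft

Tension: T = A_s f_y = 3.61 × 60 = 216.6 kips.
Try a within the flange: a = T/(0.85 f'_c b_f) = 216.6/(0.85 × 4.5 × 23) = 2.462 in.
Since a = 2.462 ≤ h_f = 4.2 in, the stress block lies entirely in the flange; analyse as a rectangular beam of width b_f.
M_n = T(d − a/2) = 216.6 × (24 − 1.231) = 4931.8 kip·in.
M_n = 4931.8/12 = 410.98 kip·ft.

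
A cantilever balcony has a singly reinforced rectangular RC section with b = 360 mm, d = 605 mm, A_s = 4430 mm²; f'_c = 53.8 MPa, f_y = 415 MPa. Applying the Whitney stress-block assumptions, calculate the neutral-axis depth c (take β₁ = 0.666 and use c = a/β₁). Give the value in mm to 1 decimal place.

c ≈ 167.7 mm

T = A_s f_y = 4430 × 415 = 1838450 N = 1838.45 kN.
Setting C = 0.85 f'_c a b equal to T: a = 1838450/(0.85 × 53.8 × 360) = 111.673 mm.
With β₁ = 0.666, c = a/β₁ = 111.673/0.666 = 167.7 mm.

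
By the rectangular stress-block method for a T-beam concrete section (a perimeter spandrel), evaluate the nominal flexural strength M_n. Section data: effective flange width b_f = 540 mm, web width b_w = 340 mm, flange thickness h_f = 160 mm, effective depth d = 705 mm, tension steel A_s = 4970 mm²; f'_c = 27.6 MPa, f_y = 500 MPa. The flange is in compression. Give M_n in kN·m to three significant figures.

Tension: T = A_s f_y = 4970 × 500 = 2485000 N.
Try a within the flange: a = T/(0.85 f'_c b_f) = 2485000/(0.85 × 27.6 × 540) = 196.16 mm.
a = 196.16 > h_f = 160 mm: the block extends into the web. Split into flange-overhang and web parts.
C_f = 0.85 f'_c (b_f − b_w) h_f = 0.85 × 27.6 × (540 − 340) × 160 = 750720 N.
Remaining web compression depth: a_w = (T − C_f)/(0.85 f'_c b_w) = (2485000 − 750720)/(0.85 × 27.6 × 340) = 217.43 mm.
M_n = C_f(d − h_f/2) + (T − C_f)(d − a_w/2) = 750720 × (705 − 80) + 1734280 × (705 − 108.715) = 469.20 + 1034.13 = 1503.33 × 10⁶ N·mm.
M_n = 1503.33 kN·m.

M_n ≈ 1500 kN·m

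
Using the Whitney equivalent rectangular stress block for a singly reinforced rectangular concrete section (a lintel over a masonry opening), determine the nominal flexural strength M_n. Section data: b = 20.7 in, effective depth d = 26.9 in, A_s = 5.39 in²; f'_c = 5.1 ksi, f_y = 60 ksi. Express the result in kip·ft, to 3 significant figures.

T = A_s f_y = 5.39 × 60 = 323.4 kips.
a = T/(0.85 f'_c b) = 323.4/(0.85 × 5.1 × 20.7) = 3.604 in.
M_n = T(d − a/2) = 323.4 × (26.9 − 1.802) = 8116.7 kip·in = 8116.7/12 = 676.39 kip·ft.

M_n ≈ 676 kip·ft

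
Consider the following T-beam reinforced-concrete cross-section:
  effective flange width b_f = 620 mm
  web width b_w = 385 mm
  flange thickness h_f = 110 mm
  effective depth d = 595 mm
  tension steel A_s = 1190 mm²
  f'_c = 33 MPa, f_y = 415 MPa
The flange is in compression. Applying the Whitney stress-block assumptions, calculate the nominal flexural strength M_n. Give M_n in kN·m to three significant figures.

Tension: T = A_s f_y = 1190 × 415 = 493850 N.
Try a within the flange: a = T/(0.85 f'_c b_f) = 493850/(0.85 × 33 × 620) = 28.40 mm.
Since a = 28.40 ≤ h_f = 110 mm, the stress block lies entirely in the flange; analyse as a rectangular beam of width b_f.
M_n = T(d − a/2) = 493850 × (595 − 14.2) = 286.83 × 10⁶ N·mm.
M_n = 286.83 kN·m.

M_n ≈ 287 kN·m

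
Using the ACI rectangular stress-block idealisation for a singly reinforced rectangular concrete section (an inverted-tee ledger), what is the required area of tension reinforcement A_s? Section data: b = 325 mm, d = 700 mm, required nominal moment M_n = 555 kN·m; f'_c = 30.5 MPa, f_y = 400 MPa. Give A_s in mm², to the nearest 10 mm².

With M_n = 0.85 f'_c a b (d − a/2), solve the quadratic for a:
a = d − √(d² − 2M_n/(0.85 f'_c b)) = 700 − √(700² − 2 × 555×10⁶/(0.85 × 30.5 × 325)) = 101.45 mm.
A_s = 0.85 f'_c a b / f_y = 0.85 × 30.5 × 101.45 × 325 / 400 = 2136.9 mm².

A_s ≈ 2140 mm²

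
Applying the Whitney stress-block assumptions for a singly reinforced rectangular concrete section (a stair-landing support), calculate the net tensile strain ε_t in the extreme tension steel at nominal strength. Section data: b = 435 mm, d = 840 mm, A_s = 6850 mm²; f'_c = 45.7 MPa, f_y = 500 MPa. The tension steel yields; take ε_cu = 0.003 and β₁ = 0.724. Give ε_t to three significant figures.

ε_t ≈ 0.00600

a = A_s f_y/(0.85 f'_c b) = 202.69 mm.
β₁ = 0.724, so c = a/β₁ = 202.69/0.724 = 279.96 mm.
From the linear strain diagram with ε_cu = 0.003: ε_t = 0.003 (d − c)/c = 0.003 × (840 − 279.96)/279.96 = 0.00600.
Since ε_t ≥ 0.005, the section is tension-controlled.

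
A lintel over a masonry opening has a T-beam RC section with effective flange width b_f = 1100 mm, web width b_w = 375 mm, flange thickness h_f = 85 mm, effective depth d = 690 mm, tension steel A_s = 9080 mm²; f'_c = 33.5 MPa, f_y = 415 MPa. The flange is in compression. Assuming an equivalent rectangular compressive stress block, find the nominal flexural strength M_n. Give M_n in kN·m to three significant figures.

M_n ≈ 2340 kN·m

Tension: T = A_s f_y = 9080 × 415 = 3768200 N.
Try a within the flange: a = T/(0.85 f'_c b_f) = 3768200/(0.85 × 33.5 × 1100) = 120.30 mm.
a = 120.30 > h_f = 85 mm: the block extends into the web. Split into flange-overhang and web parts.
C_f = 0.85 f'_c (b_f − b_w) h_f = 0.85 × 33.5 × (1100 − 375) × 85 = 1754772 N.
Remaining web compression depth: a_w = (T − C_f)/(0.85 f'_c b_w) = (3768200 − 1754772)/(0.85 × 33.5 × 375) = 188.56 mm.
M_n = C_f(d − h_f/2) + (T − C_f)(d − a_w/2) = 1754772 × (690 − 42.5) + 2013428 × (690 − 94.28) = 1136.21 + 1199.44 = 2335.65 × 10⁶ N·mm.
M_n = 2335.65 kN·m.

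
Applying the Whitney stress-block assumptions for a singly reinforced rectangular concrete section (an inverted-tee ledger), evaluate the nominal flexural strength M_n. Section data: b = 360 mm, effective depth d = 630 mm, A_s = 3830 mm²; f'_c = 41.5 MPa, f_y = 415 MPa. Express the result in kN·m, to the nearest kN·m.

T = A_s f_y = 3830 × 415 = 1589450 N = 1589.45 kN.
From C = T: a = T/(0.85 f'_c b) = 1589450/(0.85 × 41.5 × 360) = 125.16 mm.
M_n = T(d − a/2) = 1589.45 kN × (630 − 62.58) mm = 901.89 kN·m.

M_n ≈ 902 kN·m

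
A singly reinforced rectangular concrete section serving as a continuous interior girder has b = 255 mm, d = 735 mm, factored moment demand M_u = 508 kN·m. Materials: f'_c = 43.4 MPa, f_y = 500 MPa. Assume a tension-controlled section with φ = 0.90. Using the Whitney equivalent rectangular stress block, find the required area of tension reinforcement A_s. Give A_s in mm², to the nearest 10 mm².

A_s ≈ 1630 mm²

M_n = M_u/φ = 508/0.90 = 564.444 kN·m.
With M_n = 0.85 f'_c a b (d − a/2), solve the quadratic for a:
a = d − √(d² − 2M_n/(0.85 f'_c b)) = 735 − √(735² − 2 × 564.444×10⁶/(0.85 × 43.4 × 255)) = 86.76 mm.
A_s = 0.85 f'_c a b / f_y = 0.85 × 43.4 × 86.76 × 255 / 500 = 1632.3 mm².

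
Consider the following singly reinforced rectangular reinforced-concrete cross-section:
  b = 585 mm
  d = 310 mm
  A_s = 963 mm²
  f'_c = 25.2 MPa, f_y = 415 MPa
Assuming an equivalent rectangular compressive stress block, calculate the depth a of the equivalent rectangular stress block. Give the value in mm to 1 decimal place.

T = A_s f_y = 963 × 415 = 399645 N = 399.645 kN.
Setting C = 0.85 f'_c a b equal to T: a = 399645/(0.85 × 25.2 × 585) = 31.9 mm.

a ≈ 31.9 mm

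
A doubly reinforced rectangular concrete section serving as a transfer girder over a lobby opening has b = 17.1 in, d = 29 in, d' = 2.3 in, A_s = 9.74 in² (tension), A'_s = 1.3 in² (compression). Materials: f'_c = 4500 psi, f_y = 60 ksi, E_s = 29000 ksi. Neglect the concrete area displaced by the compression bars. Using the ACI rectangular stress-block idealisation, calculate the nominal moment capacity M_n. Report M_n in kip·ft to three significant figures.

Assume both steels yield.
a = (A_s − A'_s) f_y/(0.85 f'_c b) = (9.74 − 1.3) × 60/(0.85 × 4.5 × 17.1) = 7.742 in.
c = a/β₁ = 7.742/0.825 = 9.384 in; ε'_s = 0.003(c − d')/c = 0.0023 ≥ ε_y = 0.0021, so the compression steel yields.
M_n = (A_s − A'_s) f_y (d − a/2) + A'_s f_y (d − d') = 506.4 × (29 − 3.871) + 78 × (29 − 2.3) = 12725.3 + 2082.6 = 14807.9 kip·in = 14807.9/12 = 1233.99 kip·ft.

M_n ≈ 1230 kip·ft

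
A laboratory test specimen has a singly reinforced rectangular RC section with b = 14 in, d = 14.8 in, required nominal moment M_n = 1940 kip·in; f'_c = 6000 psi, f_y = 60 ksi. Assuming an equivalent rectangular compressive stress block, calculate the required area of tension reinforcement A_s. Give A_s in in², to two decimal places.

From M_n = 0.85 f'_c a b (d − a/2):
a = d − √(d² − 2M_n/(0.85 f'_c b)) = 14.8 − √(14.8² − 2 × 1940/(0.85 × 6 × 14)) = 1.967 in.
A_s = 0.85 f'_c a b / f_y = 0.85 × 6 × 1.967 × 14 / 60 = 2.341 in².

A_s ≈ 2.34 in²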